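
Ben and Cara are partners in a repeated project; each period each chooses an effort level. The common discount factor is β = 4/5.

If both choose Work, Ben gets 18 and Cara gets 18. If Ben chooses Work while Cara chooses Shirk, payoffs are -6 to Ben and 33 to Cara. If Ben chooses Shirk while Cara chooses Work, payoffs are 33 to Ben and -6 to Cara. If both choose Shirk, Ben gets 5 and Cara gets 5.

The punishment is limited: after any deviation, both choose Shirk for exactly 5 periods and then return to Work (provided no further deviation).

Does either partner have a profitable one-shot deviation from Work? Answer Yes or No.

A one-shot deviation gives 33 now, then 5 for 5 periods, then back to 18.
Gain from deviating: (33−18) today; loss: (18−5) in each of the next 5 periods.
No-deviation condition: (18−5)(β+…+β^5) ≥ 33−18, i.e. β+…+β^5 ≥ 15/13.
At β = 4/5: β+…+β^5 = 2.6893 ≥ 1.1538.
So cooperation is sustainable.

No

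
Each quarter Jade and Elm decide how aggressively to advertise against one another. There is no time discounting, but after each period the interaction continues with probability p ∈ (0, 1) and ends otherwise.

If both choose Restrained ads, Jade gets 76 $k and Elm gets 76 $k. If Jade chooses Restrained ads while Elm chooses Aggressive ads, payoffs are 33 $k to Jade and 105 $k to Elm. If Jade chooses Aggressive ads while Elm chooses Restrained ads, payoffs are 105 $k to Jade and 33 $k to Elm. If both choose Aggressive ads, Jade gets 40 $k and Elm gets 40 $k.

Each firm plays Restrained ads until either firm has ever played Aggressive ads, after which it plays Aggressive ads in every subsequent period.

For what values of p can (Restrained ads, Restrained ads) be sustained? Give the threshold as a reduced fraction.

29/65

With no time discounting, the continuation probability p plays the role of the discount factor.
Grim-trigger IC: 76/(1−p) ≥ 105 + 40p/(1−p) ⇒ p ≥ (105−76)/(105−40) = 29/65.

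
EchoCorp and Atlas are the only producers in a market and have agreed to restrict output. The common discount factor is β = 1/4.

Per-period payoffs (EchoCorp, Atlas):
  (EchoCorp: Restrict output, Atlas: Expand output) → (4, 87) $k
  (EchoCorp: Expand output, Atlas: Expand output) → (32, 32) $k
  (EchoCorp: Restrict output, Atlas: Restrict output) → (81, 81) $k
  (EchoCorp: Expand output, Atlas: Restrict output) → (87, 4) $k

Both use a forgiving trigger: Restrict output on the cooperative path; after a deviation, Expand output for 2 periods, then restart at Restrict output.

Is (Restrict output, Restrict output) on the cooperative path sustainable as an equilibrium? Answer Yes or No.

Yes

A one-shot deviation gives 87 now, then 32 for 2 periods, then back to 81.
Gain from deviating: (87−81) today; loss: (81−32) in each of the next 2 periods.
No-deviation condition: (81−32)(β+…+β^2) ≥ 87−81, i.e. β+…+β^2 ≥ 6/49.
At β = 1/4: β+…+β^2 = 0.3125 ≥ 0.1224.
So cooperation is sustainable.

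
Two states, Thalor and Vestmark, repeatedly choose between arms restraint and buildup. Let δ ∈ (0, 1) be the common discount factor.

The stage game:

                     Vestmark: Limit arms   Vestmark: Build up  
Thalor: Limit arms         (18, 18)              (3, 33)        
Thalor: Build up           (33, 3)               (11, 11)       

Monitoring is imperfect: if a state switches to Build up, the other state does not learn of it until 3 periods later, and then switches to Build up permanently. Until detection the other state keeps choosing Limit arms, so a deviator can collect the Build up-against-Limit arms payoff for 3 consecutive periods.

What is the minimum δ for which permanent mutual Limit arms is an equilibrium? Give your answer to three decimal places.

0.880

A deviator earns 33 for 3 periods, then 11 forever; cooperating earns 18 forever. Multiplying the IC by (1−δ):
18 ≥ 33(1−δ^3) + 11δ^3, so 22·δ^3 ≥ 15 and δ^3 ≥ 15/22.
δ ≥ (15/22)^(1/3) ≈ 0.880.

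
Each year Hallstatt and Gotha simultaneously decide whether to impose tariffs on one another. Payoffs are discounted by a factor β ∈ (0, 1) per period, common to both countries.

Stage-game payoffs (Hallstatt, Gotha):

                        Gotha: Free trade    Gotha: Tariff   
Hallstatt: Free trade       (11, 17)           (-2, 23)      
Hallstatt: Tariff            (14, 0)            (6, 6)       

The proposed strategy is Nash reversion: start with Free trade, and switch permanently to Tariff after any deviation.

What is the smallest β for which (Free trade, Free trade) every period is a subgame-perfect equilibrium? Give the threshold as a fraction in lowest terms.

Hallstatt's threshold: (14−11)/(14−6) = 3/8.
Gotha's threshold: (23−17)/(23−6) = 6/17.
3/8 > 6/17, so Hallstatt binds and β* = 3/8.

3/8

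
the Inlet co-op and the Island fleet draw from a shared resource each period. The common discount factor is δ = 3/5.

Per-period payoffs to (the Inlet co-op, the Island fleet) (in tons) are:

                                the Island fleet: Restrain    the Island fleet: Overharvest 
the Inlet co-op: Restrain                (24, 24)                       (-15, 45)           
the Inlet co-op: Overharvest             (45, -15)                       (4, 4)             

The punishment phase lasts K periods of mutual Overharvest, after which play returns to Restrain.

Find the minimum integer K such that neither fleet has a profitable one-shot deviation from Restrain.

3

IC: δ(1−δ^K)/(1−δ) ≥ (45−24)/(24−4) = 21/20.
With δ = 3/5: need 1 − δ^K ≥ 21/20·(1−3/5)/(3/5), i.e. δ^K ≤ 0.3000.
Since (3/5)^2 = 0.3600 and (3/5)^3 = 0.2160, the smallest such K is 3.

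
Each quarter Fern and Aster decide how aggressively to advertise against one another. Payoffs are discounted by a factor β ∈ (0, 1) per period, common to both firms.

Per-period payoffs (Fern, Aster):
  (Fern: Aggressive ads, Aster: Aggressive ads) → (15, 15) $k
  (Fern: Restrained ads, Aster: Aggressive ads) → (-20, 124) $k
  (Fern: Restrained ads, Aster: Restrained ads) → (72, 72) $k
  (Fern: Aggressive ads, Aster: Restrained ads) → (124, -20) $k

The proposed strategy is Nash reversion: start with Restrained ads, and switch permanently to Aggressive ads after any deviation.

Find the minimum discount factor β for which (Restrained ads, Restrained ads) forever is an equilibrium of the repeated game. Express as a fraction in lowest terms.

Under grim trigger the critical discount factor is (T−C)/(T−P) with T = 124, C = 72, P = 15.
β* = (124−72)/(124−15) = 52/109.

52/109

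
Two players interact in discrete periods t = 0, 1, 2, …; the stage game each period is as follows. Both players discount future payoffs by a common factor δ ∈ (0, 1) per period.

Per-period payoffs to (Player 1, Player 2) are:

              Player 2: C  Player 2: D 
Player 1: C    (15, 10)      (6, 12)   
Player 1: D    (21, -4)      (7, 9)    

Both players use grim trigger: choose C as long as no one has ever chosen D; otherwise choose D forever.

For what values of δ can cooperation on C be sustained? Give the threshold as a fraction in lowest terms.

2/3

Player 1's threshold: (21−15)/(21−7) = 3/7.
Player 2's threshold: (12−10)/(12−9) = 2/3.
3/7 < 2/3, so Player 2 binds and δ* = 2/3.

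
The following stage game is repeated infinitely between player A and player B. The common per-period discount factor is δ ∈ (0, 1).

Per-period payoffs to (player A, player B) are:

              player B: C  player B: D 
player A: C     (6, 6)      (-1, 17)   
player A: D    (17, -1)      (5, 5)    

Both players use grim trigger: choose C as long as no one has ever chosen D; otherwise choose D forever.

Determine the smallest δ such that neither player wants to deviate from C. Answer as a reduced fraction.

Under grim trigger the critical discount factor is (T−C)/(T−P) with T = 17, C = 6, P = 5.
δ* = (17−6)/(17−5) = 11/12.

11/12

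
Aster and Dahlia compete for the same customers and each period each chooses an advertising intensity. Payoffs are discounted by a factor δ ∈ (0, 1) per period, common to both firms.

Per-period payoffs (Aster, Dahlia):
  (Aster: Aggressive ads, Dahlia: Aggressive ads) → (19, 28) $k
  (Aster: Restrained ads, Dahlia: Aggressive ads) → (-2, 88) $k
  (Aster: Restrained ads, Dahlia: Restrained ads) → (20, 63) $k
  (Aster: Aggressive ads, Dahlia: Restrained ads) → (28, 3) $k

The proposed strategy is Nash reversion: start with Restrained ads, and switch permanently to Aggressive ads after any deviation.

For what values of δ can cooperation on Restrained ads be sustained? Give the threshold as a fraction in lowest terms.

8/9

Aster: cooperation gives 20 each period; deviation gives 28 once then 19 forever.
  20/(1−δ) ≥ 28 + 19δ/(1−δ) ⇒ δ ≥ 8/9.
Dahlia: cooperation gives 63 each period; deviation gives 88 once then 28 forever.
  δ ≥ 25/60 = 5/12.
Both must hold, so the binding constraint is Aster's: δ ≥ 8/9.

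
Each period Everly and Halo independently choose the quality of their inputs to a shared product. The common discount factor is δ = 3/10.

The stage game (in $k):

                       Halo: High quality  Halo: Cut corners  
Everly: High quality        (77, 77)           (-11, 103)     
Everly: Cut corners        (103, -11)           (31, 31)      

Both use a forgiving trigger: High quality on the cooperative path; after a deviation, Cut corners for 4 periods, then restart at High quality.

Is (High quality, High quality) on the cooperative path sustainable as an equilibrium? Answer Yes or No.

A one-shot deviation gives 103 now, then 31 for 4 periods, then back to 77.
Gain from deviating: (103−77) today; loss: (77−31) in each of the next 4 periods.
No-deviation condition: (77−31)(δ+…+δ^4) ≥ 103−77, i.e. δ+…+δ^4 ≥ 13/23.
At δ = 3/10: δ+…+δ^4 = 0.4251 < 0.5652.
So cooperation is not sustainable.

No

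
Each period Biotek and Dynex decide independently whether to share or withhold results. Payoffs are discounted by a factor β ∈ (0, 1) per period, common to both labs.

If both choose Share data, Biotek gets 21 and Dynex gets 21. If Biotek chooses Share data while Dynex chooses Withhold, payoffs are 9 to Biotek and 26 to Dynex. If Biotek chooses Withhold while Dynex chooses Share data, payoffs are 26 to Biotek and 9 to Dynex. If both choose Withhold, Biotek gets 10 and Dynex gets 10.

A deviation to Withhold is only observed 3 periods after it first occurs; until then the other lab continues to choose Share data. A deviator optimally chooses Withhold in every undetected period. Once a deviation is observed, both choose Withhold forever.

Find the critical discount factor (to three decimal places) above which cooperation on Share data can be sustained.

A deviator earns 26 for 3 periods, then 10 forever; cooperating earns 21 forever. Multiplying the IC by (1−β):
21 ≥ 26(1−β^3) + 10β^3, so 16·β^3 ≥ 5 and β^3 ≥ 5/16.
β ≥ (5/16)^(1/3) ≈ 0.679.

0.679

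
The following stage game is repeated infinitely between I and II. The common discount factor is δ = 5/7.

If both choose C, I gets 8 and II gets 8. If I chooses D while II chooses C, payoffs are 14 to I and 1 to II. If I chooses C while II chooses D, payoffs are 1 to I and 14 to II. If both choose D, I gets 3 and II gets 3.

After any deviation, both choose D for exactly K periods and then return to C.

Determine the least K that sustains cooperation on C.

Need Σ_{k=1}^{K} δ^k ≥ (14−8)/(8−3) = 1.2000 at δ = 5/7.
At K = 1 the sum is 0.7143 < 1.2000; at K = 2 it is 1.2245 ≥ 1.2000.
So the minimum punishment length is K = 2.

2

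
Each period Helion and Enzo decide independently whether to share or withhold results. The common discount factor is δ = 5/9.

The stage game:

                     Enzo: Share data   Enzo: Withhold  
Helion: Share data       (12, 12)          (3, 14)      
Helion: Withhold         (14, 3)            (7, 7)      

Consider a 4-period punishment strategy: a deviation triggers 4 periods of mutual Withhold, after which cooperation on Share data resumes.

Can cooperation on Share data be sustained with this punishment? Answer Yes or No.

Yes

Comparing payoff streams over the 5 periods until play realigns: cooperate → 12(1+δ+…+δ^4); deviate → 14 + 7(δ+…+δ^4).
Cooperation is sustained iff (12−7)(δ+…+δ^4) ≥ 14−12.
δ+…+δ^4 = 5/9·(1−(5/9)^4)/(1−5/9) = 1.1309, and (14−12)/(12−7) = 0.4000.
1.1309 ≥ 0.4000, so cooperation is sustainable.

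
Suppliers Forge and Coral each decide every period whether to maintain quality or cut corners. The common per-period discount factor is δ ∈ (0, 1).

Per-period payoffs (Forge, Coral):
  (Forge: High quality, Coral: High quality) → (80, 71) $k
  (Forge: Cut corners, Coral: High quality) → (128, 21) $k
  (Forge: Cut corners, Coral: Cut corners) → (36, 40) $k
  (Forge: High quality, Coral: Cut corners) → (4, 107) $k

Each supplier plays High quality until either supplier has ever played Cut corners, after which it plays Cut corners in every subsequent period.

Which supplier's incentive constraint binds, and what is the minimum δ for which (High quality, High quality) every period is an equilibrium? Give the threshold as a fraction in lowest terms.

Forge's threshold: (128−80)/(128−36) = 12/23.
Coral's threshold: (107−71)/(107−40) = 36/67.
12/23 < 36/67, so Coral binds and δ* = 36/67.

Coral; δ ≥ 36/67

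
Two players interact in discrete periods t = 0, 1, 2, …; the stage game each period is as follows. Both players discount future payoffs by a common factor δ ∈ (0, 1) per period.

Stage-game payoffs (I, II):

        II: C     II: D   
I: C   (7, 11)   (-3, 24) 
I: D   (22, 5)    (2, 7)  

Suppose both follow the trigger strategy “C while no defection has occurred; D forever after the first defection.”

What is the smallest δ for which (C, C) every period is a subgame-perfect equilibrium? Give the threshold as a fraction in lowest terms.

13/17

I's threshold: (22−7)/(22−2) = 3/4.
II's threshold: (24−11)/(24−7) = 13/17.
3/4 < 13/17, so II binds and δ* = 13/17.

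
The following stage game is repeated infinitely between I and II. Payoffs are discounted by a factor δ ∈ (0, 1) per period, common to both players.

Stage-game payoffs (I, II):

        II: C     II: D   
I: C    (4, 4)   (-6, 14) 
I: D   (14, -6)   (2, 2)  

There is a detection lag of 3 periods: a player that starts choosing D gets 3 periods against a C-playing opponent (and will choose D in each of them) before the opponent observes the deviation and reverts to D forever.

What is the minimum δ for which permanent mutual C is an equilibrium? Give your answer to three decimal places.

0.941

The best deviation is to choose D for all 3 undetected periods, earning 14 each, then 2 forever once detected.
Deviation value: 14(1−δ^3)/(1−δ) + 2δ^3/(1−δ); cooperation value: 4/(1−δ).
IC: 4 ≥ 14(1−δ^3) + 2δ^3 = 14 − 12δ^3.
So δ^3 ≥ 10/12 = 5/6, giving δ ≥ (5/6)^(1/3) ≈ 0.941.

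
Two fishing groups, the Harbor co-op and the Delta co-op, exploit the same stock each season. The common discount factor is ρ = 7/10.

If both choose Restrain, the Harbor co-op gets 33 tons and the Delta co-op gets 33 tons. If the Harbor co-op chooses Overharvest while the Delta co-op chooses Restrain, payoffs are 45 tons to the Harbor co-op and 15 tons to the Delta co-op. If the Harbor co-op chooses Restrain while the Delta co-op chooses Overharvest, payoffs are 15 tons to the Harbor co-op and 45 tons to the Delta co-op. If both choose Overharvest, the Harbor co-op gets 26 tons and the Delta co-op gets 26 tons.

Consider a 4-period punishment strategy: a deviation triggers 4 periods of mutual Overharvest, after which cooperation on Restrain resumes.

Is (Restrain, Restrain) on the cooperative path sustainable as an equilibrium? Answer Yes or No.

IC: ρ+…+ρ^4 ≥ (45−33)/(33−26) = 12/7.
At ρ = 7/10: partial sum = 1.7731 ≥ 1.7143. Cooperation sustainable.

Yes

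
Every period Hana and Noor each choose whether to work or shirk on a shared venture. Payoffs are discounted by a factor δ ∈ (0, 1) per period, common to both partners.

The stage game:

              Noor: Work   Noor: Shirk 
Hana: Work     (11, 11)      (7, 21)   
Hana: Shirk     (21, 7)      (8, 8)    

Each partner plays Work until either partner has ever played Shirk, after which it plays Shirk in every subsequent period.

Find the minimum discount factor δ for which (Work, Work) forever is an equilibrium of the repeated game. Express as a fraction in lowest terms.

One-period gain from deviating is 21 − 11 = 10. The loss is 11 − 8 = 3 in every subsequent period, with present value 3·δ/(1−δ).
Deviation is unprofitable when 3·δ/(1−δ) ≥ 10, i.e. δ/(1−δ) ≥ 10/3.
Equivalently δ ≥ 10/(10+3) = 10/13.

10/13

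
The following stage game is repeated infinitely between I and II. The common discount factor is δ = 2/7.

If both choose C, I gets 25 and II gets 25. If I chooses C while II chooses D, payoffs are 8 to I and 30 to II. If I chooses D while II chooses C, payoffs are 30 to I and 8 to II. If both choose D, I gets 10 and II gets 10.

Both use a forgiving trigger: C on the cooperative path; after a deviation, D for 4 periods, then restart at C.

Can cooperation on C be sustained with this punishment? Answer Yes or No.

Yes

Comparing payoff streams over the 5 periods until play realigns: cooperate → 25(1+δ+…+δ^4); deviate → 30 + 10(δ+…+δ^4).
Cooperation is sustained iff (25−10)(δ+…+δ^4) ≥ 30−25.
δ+…+δ^4 = 2/7·(1−(2/7)^4)/(1−2/7) = 0.3973, and (30−25)/(25−10) = 0.3333.
0.3973 ≥ 0.3333, so cooperation is sustainable.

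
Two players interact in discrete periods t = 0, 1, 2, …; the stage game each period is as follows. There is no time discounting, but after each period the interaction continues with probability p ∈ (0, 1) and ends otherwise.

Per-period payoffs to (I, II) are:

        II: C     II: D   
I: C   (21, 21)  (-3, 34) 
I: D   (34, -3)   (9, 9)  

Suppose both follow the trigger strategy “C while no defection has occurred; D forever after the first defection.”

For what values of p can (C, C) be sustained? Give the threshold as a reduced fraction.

Expected cooperation value is 21 + p·21 + p²·21 + … = 21/(1−p); deviation gives 34 + p·9/(1−p).
21 ≥ 34(1−p) + 9p ⇒ 25p ≥ 13 ⇒ p ≥ 13/25.

13/25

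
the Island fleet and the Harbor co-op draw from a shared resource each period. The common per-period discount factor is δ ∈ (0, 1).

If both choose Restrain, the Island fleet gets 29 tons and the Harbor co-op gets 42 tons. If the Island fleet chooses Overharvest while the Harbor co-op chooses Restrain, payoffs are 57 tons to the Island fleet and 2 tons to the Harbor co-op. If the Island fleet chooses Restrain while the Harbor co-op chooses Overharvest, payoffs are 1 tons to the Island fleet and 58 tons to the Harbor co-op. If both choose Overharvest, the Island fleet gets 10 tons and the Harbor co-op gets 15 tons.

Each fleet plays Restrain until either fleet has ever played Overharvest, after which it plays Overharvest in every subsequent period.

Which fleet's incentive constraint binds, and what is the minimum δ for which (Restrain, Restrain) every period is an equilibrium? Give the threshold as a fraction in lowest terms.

the Island fleet; δ ≥ 28/47

the Island fleet: cooperation gives 29 each period; deviation gives 57 once then 10 forever.
  29/(1−δ) ≥ 57 + 10δ/(1−δ) ⇒ δ ≥ 28/47.
the Harbor co-op: cooperation gives 42 each period; deviation gives 58 once then 15 forever.
  δ ≥ 16/43.
Both must hold, so the binding constraint is the Island fleet's: δ ≥ 28/47.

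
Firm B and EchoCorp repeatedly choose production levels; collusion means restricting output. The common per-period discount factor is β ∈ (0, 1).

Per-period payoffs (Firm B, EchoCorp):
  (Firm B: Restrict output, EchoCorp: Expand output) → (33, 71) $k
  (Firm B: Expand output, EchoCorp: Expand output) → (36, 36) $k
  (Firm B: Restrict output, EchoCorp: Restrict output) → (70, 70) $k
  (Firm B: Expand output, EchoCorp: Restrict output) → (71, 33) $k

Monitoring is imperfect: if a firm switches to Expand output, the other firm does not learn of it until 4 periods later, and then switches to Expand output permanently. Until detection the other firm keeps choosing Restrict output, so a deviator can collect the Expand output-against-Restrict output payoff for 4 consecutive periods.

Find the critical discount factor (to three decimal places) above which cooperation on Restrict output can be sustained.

0.411

A deviator earns 71 for 4 periods, then 36 forever; cooperating earns 70 forever. Multiplying the IC by (1−β):
70 ≥ 71(1−β^4) + 36β^4, so 35·β^4 ≥ 1 and β^4 ≥ 1/35.
β ≥ (1/35)^(1/4) ≈ 0.411.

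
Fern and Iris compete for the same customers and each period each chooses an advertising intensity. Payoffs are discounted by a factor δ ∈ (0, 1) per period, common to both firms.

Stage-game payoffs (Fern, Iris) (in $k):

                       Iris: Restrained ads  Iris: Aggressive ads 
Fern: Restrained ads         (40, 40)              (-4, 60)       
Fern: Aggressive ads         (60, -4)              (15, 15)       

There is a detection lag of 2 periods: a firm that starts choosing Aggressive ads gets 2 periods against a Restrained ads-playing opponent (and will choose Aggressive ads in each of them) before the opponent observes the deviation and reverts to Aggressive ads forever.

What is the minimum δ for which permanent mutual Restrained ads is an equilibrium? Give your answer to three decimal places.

The best deviation is to choose Aggressive ads for all 2 undetected periods, earning 60 each, then 15 forever once detected.
Deviation value: 60(1−δ^2)/(1−δ) + 15δ^2/(1−δ); cooperation value: 40/(1−δ).
IC: 40 ≥ 60(1−δ^2) + 15δ^2 = 60 − 45δ^2.
So δ^2 ≥ 20/45 = 4/9, giving δ ≥ (4/9)^(1/2) ≈ 0.667.

0.667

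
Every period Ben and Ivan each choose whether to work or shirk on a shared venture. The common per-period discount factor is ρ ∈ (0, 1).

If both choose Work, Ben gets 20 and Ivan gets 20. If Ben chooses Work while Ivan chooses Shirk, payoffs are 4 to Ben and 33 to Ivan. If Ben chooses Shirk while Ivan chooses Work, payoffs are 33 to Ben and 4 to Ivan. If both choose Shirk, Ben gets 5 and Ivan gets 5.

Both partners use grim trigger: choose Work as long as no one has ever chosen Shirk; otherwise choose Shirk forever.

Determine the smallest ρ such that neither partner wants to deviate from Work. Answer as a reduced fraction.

20/(1−ρ) ≥ 33 + 5ρ/(1−ρ)
20 ≥ 33 − 28ρ
ρ ≥ 13/28.

13/28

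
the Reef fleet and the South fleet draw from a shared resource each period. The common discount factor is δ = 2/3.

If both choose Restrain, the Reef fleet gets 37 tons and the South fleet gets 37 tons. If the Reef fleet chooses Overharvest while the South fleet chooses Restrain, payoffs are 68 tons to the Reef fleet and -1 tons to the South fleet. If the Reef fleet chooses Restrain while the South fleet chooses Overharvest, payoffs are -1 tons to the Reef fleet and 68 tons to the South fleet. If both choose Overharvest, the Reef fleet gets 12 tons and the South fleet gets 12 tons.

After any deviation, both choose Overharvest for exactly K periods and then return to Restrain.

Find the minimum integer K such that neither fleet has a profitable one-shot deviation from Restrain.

3

No profitable deviation requires (37−12)(δ+…+δ^K) ≥ 68−37, i.e. δ+…+δ^K ≥ 31/25 ≈ 1.2400.
With δ = 2/3, the partial sums are K=1: 0.6667, K=2: 1.1111, K=3: 1.4074.
K = 3 is the first length at which the sum reaches 1.2400.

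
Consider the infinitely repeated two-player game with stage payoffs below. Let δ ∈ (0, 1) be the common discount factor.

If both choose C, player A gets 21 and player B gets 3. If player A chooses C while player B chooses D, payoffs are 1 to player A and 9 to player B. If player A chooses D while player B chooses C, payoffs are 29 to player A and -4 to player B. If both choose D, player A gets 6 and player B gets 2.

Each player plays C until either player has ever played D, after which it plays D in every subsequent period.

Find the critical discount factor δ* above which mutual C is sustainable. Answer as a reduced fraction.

6/7

For player A: deviation gain 29−21 = 8, per-period punishment loss 21−6 = 15. IC gives δ ≥ 8/23.
For player B: gain 6, loss 1 per period, so δ ≥ 6/7.
The tighter constraint is player B's, so cooperation needs δ ≥ 6/7.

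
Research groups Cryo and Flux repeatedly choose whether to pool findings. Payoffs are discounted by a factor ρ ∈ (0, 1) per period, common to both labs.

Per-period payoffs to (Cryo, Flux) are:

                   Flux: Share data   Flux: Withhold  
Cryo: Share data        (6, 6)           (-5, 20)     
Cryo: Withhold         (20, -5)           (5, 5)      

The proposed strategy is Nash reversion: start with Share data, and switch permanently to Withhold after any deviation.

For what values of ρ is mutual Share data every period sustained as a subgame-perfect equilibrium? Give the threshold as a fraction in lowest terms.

14/15

One-period gain from deviating is 20 − 6 = 14. The loss is 6 − 5 = 1 in every subsequent period, with present value 1·ρ/(1−ρ).
Deviation is unprofitable when 1·ρ/(1−ρ) ≥ 14, i.e. ρ/(1−ρ) ≥ 14.
Equivalently ρ ≥ 14/(14+1) = 14/15.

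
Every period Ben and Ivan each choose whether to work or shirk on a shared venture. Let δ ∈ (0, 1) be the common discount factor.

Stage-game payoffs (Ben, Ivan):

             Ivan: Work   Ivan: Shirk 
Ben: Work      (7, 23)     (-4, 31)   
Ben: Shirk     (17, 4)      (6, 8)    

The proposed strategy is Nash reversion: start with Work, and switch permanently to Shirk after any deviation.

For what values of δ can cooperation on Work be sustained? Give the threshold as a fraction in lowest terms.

For Ben: deviation gain 17−7 = 10, per-period punishment loss 7−6 = 1. IC gives δ ≥ 10/11.
For Ivan: gain 8, loss 15 per period, so δ ≥ 8/23.
The tighter constraint is Ben's, so cooperation needs δ ≥ 10/11.

10/11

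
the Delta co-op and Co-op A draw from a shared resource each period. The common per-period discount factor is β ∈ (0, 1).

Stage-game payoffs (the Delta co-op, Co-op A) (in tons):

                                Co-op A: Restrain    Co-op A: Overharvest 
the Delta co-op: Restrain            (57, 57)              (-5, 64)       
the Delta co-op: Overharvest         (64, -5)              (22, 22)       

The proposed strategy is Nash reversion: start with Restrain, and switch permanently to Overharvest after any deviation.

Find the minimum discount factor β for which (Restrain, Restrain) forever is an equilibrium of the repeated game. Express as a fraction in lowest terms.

1/6

Cooperation forever yields 57 each period: 57/(1−β).
Deviating yields 64 once, then 22 forever: 64 + 22β/(1−β).
No profitable deviation requires 57/(1−β) ≥ 64 + 22β/(1−β).
Multiplying by (1−β): 57 ≥ 64(1−β) + 22β = 64 − 42β.
So 42β ≥ 7, i.e. β ≥ 7/42 = 1/6.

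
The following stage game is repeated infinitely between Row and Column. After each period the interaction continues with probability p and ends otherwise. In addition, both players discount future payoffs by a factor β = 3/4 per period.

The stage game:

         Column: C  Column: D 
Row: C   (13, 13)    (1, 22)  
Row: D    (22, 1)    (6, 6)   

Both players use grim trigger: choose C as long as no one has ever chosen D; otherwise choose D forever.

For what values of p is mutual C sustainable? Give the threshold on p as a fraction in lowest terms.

Expected continuation weight on next period's payoff is β·p = 3/4·p, which plays the role of the discount factor.
Cooperation requires 3/4·p ≥ (22−13)/(22−6) = 9/16, hence p ≥ 3/4.

3/4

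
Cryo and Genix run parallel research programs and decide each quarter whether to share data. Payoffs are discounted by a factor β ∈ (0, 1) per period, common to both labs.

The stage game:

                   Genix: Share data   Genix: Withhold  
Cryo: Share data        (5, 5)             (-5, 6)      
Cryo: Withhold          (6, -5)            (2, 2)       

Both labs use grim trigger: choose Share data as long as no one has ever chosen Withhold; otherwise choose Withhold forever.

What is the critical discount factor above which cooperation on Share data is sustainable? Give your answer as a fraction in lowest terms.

5/(1−β) ≥ 6 + 2β/(1−β)
5 ≥ 6 − 4β
β ≥ 1/4.

1/4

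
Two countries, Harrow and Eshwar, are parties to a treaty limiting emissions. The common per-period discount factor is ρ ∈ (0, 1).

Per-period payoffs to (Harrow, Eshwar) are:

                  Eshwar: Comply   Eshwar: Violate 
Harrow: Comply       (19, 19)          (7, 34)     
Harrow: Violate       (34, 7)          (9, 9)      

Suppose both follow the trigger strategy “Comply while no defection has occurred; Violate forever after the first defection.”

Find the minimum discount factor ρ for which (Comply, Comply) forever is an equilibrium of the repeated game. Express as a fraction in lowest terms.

3/5

19/(1−ρ) ≥ 34 + 9ρ/(1−ρ)
19 ≥ 34 − 25ρ
ρ ≥ 15/25 = 3/5.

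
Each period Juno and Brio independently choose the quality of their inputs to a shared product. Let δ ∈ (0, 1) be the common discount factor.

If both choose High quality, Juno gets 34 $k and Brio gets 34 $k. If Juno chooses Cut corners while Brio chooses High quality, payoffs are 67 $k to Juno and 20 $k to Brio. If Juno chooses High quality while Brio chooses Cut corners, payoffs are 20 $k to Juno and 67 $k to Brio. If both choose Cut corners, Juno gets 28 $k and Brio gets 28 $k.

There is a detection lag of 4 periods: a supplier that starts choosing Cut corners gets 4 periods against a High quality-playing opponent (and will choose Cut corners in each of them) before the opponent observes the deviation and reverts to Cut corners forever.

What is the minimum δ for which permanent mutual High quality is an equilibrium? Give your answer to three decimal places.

A deviator earns 67 for 4 periods, then 28 forever; cooperating earns 34 forever. Multiplying the IC by (1−δ):
34 ≥ 67(1−δ^4) + 28δ^4, so 39·δ^4 ≥ 33 and δ^4 ≥ 11/13.
δ ≥ (11/13)^(1/4) ≈ 0.959.

0.959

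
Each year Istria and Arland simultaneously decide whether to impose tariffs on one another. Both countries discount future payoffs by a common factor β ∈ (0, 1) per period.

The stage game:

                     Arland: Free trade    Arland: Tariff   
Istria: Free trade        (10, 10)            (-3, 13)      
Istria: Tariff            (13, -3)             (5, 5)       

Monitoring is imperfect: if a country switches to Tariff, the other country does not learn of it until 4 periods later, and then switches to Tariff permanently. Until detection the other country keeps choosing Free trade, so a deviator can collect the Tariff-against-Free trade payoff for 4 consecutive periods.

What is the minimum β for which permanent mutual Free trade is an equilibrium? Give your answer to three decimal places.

0.783

Deviating for the 4 undetected periods gains 13−10 = 3 per period over cooperation, then loses 10−5 = 5 per period forever once punishment starts.
Gain: 3(1 + β + … + β^3); loss: 5·β^4/(1−β).
No profitable deviation ⇔ 3(1−β^4) ≤ 5·β^4, i.e. β^4 ≥ 3/(3+5) = 3/8.
Hence β ≥ (3/8)^(1/4) ≈ 0.783.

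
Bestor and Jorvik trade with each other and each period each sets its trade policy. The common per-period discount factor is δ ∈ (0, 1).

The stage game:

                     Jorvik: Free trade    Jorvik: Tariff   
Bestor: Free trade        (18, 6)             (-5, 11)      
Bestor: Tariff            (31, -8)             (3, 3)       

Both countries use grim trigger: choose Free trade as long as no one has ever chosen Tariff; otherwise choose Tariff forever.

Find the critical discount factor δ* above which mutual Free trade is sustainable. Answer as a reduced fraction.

Bestor's threshold: (31−18)/(31−3) = 13/28.
Jorvik's threshold: (11−6)/(11−3) = 5/8.
13/28 < 5/8, so Jorvik binds and δ* = 5/8.

5/8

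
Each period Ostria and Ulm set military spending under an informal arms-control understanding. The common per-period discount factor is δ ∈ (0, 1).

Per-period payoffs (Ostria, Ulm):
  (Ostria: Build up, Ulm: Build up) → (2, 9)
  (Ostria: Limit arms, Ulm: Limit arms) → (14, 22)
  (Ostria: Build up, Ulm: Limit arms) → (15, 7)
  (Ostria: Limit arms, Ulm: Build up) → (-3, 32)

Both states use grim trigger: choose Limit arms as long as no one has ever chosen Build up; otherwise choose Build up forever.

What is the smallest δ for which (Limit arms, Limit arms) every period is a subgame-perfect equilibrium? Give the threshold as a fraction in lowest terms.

10/23

Ostria's threshold: (15−14)/(15−2) = 1/13.
Ulm's threshold: (32−22)/(32−9) = 10/23.
1/13 < 10/23, so Ulm binds and δ* = 10/23.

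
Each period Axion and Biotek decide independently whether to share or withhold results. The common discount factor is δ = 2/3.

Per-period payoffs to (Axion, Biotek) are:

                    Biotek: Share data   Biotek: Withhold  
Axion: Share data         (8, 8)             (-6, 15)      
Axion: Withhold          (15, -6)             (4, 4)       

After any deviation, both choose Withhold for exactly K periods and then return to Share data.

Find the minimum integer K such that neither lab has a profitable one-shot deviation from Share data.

6

No profitable deviation requires (8−4)(δ+…+δ^K) ≥ 15−8, i.e. δ+…+δ^K ≥ 7/4 ≈ 1.7500.
With δ = 2/3, the partial sums are K=1: 0.6667, K=2: 1.1111, K=3: 1.4074, K=4: 1.6049, K=5: 1.7366, K=6: 1.8244.
K = 6 is the first length at which the sum reaches 1.7500.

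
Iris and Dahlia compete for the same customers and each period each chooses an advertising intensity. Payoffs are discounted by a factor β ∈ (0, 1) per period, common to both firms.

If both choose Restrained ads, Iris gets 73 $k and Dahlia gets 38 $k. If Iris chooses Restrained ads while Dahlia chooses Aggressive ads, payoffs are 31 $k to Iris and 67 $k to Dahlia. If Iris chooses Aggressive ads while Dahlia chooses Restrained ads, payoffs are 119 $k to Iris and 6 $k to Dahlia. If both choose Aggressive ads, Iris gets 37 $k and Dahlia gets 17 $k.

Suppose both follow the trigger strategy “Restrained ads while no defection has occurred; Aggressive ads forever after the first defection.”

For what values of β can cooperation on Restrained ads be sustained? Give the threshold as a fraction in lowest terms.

For Iris: deviation gain 119−73 = 46, per-period punishment loss 73−37 = 36. IC gives β ≥ 46/82 = 23/41.
For Dahlia: gain 29, loss 21 per period, so β ≥ 29/50.
The tighter constraint is Dahlia's, so cooperation needs β ≥ 29/50.

29/50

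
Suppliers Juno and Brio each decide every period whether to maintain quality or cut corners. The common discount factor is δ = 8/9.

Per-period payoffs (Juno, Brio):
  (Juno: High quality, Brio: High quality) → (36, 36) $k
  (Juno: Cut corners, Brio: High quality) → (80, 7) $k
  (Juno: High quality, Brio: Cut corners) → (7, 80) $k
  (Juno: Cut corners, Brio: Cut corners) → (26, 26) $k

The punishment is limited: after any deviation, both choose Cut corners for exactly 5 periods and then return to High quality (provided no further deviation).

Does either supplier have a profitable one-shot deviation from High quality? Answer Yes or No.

Yes

IC: δ+…+δ^5 ≥ (80−36)/(36−26) = 22/5.
At δ = 8/9: partial sum = 3.5606 < 4.4000. Cooperation not sustainable.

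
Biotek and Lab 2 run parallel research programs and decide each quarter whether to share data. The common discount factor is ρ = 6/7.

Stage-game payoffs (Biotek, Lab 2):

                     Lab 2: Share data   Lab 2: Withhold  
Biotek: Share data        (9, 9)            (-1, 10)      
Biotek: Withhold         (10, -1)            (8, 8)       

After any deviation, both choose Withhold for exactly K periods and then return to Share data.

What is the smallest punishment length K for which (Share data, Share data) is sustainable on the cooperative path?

No profitable deviation requires (9−8)(ρ+…+ρ^K) ≥ 10−9, i.e. ρ+…+ρ^K ≥ 1 ≈ 1.0000.
With ρ = 6/7, the partial sums are K=1: 0.8571, K=2: 1.5918.
K = 2 is the first length at which the sum reaches 1.0000.

2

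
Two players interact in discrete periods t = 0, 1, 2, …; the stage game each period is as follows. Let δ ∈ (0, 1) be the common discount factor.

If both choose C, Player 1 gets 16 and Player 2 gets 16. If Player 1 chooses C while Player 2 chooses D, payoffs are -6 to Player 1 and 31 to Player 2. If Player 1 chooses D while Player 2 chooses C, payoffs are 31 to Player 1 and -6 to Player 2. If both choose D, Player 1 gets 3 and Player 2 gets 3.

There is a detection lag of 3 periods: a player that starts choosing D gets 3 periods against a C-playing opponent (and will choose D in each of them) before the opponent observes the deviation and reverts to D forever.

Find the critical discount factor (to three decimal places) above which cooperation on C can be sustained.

A deviator earns 31 for 3 periods, then 3 forever; cooperating earns 16 forever. Multiplying the IC by (1−δ):
16 ≥ 31(1−δ^3) + 3δ^3, so 28·δ^3 ≥ 15 and δ^3 ≥ 15/28.
δ ≥ (15/28)^(1/3) ≈ 0.812.

0.812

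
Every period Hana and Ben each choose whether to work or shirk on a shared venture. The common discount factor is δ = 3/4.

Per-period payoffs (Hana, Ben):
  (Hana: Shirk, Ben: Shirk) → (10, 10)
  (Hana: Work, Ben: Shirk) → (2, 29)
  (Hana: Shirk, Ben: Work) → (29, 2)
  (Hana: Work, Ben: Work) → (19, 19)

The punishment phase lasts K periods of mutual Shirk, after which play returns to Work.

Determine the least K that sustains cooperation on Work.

IC: δ(1−δ^K)/(1−δ) ≥ (29−19)/(19−10) = 10/9.
With δ = 3/4: need 1 − δ^K ≥ 10/9·(1−3/4)/(3/4), i.e. δ^K ≤ 0.6296.
Since (3/4)^1 = 0.7500 and (3/4)^2 = 0.5625, the smallest such K is 2.

2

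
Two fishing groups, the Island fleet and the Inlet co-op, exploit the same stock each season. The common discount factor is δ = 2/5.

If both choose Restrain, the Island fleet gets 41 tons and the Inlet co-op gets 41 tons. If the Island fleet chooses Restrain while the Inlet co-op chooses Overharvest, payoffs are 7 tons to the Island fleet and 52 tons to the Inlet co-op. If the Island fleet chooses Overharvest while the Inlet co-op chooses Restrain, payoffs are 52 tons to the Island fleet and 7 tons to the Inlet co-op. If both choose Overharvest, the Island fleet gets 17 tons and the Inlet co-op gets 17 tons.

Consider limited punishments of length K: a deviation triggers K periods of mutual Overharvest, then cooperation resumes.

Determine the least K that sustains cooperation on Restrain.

No profitable deviation requires (41−17)(δ+…+δ^K) ≥ 52−41, i.e. δ+…+δ^K ≥ 11/24 ≈ 0.4583.
With δ = 2/5, the partial sums are K=1: 0.4000, K=2: 0.5600.
K = 2 is the first length at which the sum reaches 0.4583.

2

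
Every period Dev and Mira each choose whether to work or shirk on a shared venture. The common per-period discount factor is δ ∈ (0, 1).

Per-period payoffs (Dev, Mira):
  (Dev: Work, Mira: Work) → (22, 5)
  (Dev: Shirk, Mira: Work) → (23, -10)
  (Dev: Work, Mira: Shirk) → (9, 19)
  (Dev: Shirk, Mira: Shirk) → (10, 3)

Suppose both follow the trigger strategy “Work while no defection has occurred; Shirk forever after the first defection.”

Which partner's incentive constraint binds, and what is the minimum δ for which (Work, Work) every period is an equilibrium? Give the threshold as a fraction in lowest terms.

Mira; δ ≥ 7/8

Dev's threshold: (23−22)/(23−10) = 1/13.
Mira's threshold: (19−5)/(19−3) = 7/8.
1/13 < 7/8, so Mira binds and δ* = 7/8.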